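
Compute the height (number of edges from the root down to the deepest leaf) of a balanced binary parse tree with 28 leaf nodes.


In a balanced binary tree with n leaves the deepest leaf is ceil(log2(n)) edges below the root.
log2(28) = 4.8074
ceil(4.8074) = 5
height (edges) = 5

5


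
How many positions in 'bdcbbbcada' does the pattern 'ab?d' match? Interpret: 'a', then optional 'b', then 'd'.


Pattern: ab?d means 'a', then optional 'b', then 'd'.
Scanning 'bdcbbbcada' position-by-position:
  Pos 0: window 'bdc' -> no
  Pos 1: window 'dcb' -> no
  Pos 2: window 'cbb' -> no
  Pos 3: window 'bbb' -> no
  Pos 4: window 'bbc' -> no
  Pos 5: window 'bca' -> no
  Pos 6: window 'cad' -> no
  Pos 7: window 'ada' -> MATCH
  Pos 8: window 'da' -> no
  Pos 9: window 'a' -> no
Total matches: 1

1


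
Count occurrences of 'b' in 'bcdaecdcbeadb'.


Scanning 'bcdaecdcbeadb' for 'b':
  Position 0: 'b' -> MATCH (count: 1)
  Position 8: 'b' -> MATCH (count: 2)
  Position 12: 'b' -> MATCH (count: 3)
Total occurrences of 'b': 3

3


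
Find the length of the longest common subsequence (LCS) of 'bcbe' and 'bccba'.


DP table for LCS of 'bcbe' and 'bccba':
       b  c  c  b  a
    0  0  0  0  0  0
  b 0  1  1  1  1  1
  c 0  1  2  2  2  2
  b 0  1  2  2  3  3
  e 0  1  2  2  3  3
LCS: 'bcb'
LCS length = 3

3


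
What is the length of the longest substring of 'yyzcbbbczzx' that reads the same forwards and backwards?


Scanning 'yyzcbbbczzx' for palindromic substrings.
Substring at positions 2-8: 'zcbbbcz'.
Check: reverse('zcbbbcz') = 'zcbbbcz' -> palindrome confirmed.
Neighbouring characters ('y' / 'z') break symmetry, so it cannot extend further.
No longer palindromic substring exists; longest length = 7

7


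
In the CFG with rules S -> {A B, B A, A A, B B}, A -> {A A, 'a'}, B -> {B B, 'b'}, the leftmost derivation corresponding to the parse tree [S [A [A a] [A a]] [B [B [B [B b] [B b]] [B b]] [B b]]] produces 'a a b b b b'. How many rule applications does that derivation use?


Every bracketed nonterminal node [X ...] in the tree is produced by exactly one rule application.
Reading the tree off as a leftmost derivation:
  Step 1: S  =>  A B   (applied S -> A B)
  Step 2: A B  =>  A A B   (applied A -> A A)
  Step 3: A A B  =>  a A B   (applied A -> a)
  Step 4: a A B  =>  a a B   (applied A -> a)
  Step 5: a a B  =>  a a B B   (applied B -> B B)
  Step 6: a a B B  =>  a a B B B   (applied B -> B B)
  Step 7: a a B B B  =>  a a B B B B   (applied B -> B B)
  Step 8: a a B B B B  =>  a a b B B B   (applied B -> b)
  Step 9: a a b B B B  =>  a a b b B B   (applied B -> b)
  Step 10: a a b b B B  =>  a a b b b B   (applied B -> b)
  Step 11: a a b b b B  =>  a a b b b b   (applied B -> b)
Final yield: a a b b b b
Total rewrite steps: 11

11


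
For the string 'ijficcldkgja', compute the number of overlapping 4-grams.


String 'ijficcldkgja' has length L = 12.
Number of overlapping n-grams = L - n + 1
Substituting: 12 - 4 + 1 = 9

9


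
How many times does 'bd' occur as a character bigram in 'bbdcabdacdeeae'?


Scanning 'bbdcabdacdeeae' for bigram 'bd':
  Position 0: 'bb' -> no
  Position 1: 'bd' -> MATCH
  Position 2: 'dc' -> no
  Position 3: 'ca' -> no
  Position 4: 'ab' -> no
  Position 5: 'bd' -> MATCH
  Position 6: 'da' -> no
  Position 7: 'ac' -> no
  Position 8: 'cd' -> no
  Position 9: 'de' -> no
  Position 10: 'ee' -> no
  Position 11: 'ea' -> no
  Position 12: 'ae' -> no
Total matches: 2

2


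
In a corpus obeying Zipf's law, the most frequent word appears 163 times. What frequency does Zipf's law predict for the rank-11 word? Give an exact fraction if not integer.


Zipf's law: freq(rank) = f1 / rank
f1 = 163, rank = 11
freq = 163 / 11
GCD(163, 11) = 1
Simplified: 163/11

163/11


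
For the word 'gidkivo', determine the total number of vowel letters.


Scanning each character of 'gidkivo':
  Position 1: 'g' -> consonant (running count: 0)
  Position 2: 'i' -> vowel (running count: 1)
  Position 3: 'd' -> consonant (running count: 1)
  Position 4: 'k' -> consonant (running count: 1)
  Position 5: 'i' -> vowel (running count: 2)
  Position 6: 'v' -> consonant (running count: 2)
  Position 7: 'o' -> vowel (running count: 3)
Total vowels: 3

3


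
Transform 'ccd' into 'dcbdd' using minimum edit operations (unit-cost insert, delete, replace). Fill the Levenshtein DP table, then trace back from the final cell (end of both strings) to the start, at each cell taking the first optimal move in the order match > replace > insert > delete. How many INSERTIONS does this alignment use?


Edit distance = 3. Backtracking from cell (3, 5) with preference match > replace > insert > delete,
then listing the resulting alignment 'ccd' -> 'dcbdd' left to right:
  Step 1: insert 'd' [insertion #1]
  Step 2: keep 'c'
  Step 3: insert 'b' [insertion #2]
  Step 4: replace c->d
  Step 5: keep 'd'
Total insertions: 2

2


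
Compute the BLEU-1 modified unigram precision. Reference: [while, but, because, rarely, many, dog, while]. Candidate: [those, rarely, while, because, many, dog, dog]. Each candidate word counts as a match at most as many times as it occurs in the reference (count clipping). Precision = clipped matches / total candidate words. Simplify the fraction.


Reference word counts: {'because': 1, 'but': 1, 'dog': 1, 'many': 1, 'rarely': 1, 'while': 2}
Checking each candidate word (with clipping):
  'those' -> not in reference -> no match (matches: 0)
  'rarely' -> in reference (ref count 1, used 1/1) -> match (matches: 1)
  'while' -> in reference (ref count 2, used 1/2) -> match (matches: 2)
  'because' -> in reference (ref count 1, used 1/1) -> match (matches: 3)
  'many' -> in reference (ref count 1, used 1/1) -> match (matches: 4)
  'dog' -> in reference (ref count 1, used 1/1) -> match (matches: 5)
  'dog' -> ref count 1 already used up (1/1) -> clipped, no match (matches: 5)
Clipped matches: 5, Candidate length: 7
Precision = 5/7

5/7


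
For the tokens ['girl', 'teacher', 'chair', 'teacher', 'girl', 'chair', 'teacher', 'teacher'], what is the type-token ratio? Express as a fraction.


Tokens: 8
Unique types: ('chair', 'girl', 'teacher') = 3
TTR = 3/8
Already in lowest terms.

3/8


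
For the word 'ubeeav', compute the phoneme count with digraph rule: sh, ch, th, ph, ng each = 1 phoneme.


Parsing 'ubeeav' greedily, digraphs first:
  'u' -> vowel phoneme (phonemes so far: 1)
  'b' -> consonant phoneme (phonemes so far: 2)
  'e' -> vowel phoneme (phonemes so far: 3)
  'e' -> vowel phoneme (phonemes so far: 4)
  'a' -> vowel phoneme (phonemes so far: 5)
  'v' -> consonant phoneme (phonemes so far: 6)
Total phonemes: 6

6


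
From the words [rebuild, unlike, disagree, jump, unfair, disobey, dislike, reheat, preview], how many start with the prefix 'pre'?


Checking each word for prefix 'pre':
  'rebuild' -> no (count: 0)
  'unlike' -> no (count: 0)
  'disagree' -> no (count: 0)
  'jump' -> no (count: 0)
  'unfair' -> no (count: 0)
  'disobey' -> no (count: 0)
  'dislike' -> no (count: 0)
  'reheat' -> no (count: 0)
  'preview' -> YES, starts with 'pre' (count: 1)
Total with prefix 'pre': 1

1


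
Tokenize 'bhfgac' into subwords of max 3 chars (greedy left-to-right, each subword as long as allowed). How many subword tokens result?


'bhfgac' has 6 characters.
Chunking with max size 3:
  Chunk 1: 'bhf' (positions 0-2)
  Chunk 2: 'gac' (positions 3-5)
Total chunks: ceil(6 / 3) = 2

2


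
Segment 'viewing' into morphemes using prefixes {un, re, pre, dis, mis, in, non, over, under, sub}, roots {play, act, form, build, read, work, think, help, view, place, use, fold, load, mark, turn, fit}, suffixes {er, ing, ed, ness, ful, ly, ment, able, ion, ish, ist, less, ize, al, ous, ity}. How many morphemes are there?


Segmenting 'viewing' against the inventory:
  'view' -> root (morpheme 1)
  'ing' -> suffix (morpheme 2)
Total morphemes: 2

2


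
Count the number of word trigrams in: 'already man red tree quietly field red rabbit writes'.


Word trigrams from [9] words:
  Trigram 1: (already man red)
  Trigram 2: (man red tree)
  Trigram 3: (red tree quietly)
  Trigram 4: (tree quietly field)
  Trigram 5: (quietly field red)
  Trigram 6: (field red rabbit)
  Trigram 7: (red rabbit writes)
Total word trigrams: 9 - 2 = 7

7


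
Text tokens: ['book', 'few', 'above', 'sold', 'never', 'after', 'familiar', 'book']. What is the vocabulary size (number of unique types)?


Listing all tokens and tracking unique types:
  Token 1: 'book' -> NEW (unique so far: 1)
  Token 2: 'few' -> NEW (unique so far: 2)
  Token 3: 'above' -> NEW (unique so far: 3)
  Token 4: 'sold' -> NEW (unique so far: 4)
  Token 5: 'never' -> NEW (unique so far: 5)
  Token 6: 'after' -> NEW (unique so far: 6)
  Token 7: 'familiar' -> NEW (unique so far: 7)
  Token 8: 'book' -> duplicate (unique so far: 7)
Unique types: ('above', 'after', 'book', 'familiar', 'few', 'never', 'sold')
Vocabulary size: 7

7


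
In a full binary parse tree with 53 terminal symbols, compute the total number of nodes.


Leaf nodes (terminals): 53
Internal nodes = n - 1 = 53 - 1 = 52
Total = leaves + internal = 53 + 52 = 105

105


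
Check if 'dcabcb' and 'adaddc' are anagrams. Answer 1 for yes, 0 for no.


Sort characters of 'dcabcb': 'abbccd'
Sort characters of 'adaddc': 'aacddd'
Sorted forms differ -> they are NOT anagrams
Result: 0

0


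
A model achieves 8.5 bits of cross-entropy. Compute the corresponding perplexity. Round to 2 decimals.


Perplexity formula: PP = 2^H
H = 8.5
PP = 2^8.5
Decompose: 2^8.5 = 2^8 * 2^0.5 = 2^8 * sqrt(2)
2^8 = 256, sqrt(2) ~ 1.4142136
PP ~ 256 * 1.4142136 = 362.0386816
Rounded to 2 decimals: 362.04

362.04


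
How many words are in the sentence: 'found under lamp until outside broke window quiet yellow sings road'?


Counting words by splitting on spaces:
  Word 1: 'found'
  Word 2: 'under'
  Word 3: 'lamp'
  Word 4: 'until'
  Word 5: 'outside'
  Word 6: 'broke'
  Word 7: 'window'
  Word 8: 'quiet'
  Word 9: 'yellow'
  Word 10: 'sings'
  Word 11: 'road'
Total words: 11

11


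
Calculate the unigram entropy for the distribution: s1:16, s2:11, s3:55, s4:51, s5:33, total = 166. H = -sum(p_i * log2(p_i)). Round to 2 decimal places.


Computing entropy H = -sum(p_i * log2(p_i)):
  s1: p = 16/166 = 0.0964, -p*log2(p) = 0.3253
  s2: p = 11/166 = 0.0663, -p*log2(p) = 0.2595
  s3: p = 55/166 = 0.3313, -p*log2(p) = 0.5280
  s4: p = 51/166 = 0.3072, -p*log2(p) = 0.5231
  s5: p = 33/166 = 0.1988, -p*log2(p) = 0.4633
H = sum of terms = 2.0992
Rounded to 2 decimals: 2.10

2.10


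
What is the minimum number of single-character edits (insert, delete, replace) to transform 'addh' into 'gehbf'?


Building DP table for s1='addh' (len 4) and s2='gehbf' (len 5):
       g  e  h  b  f
    0  1  2  3  4  5
  a 1  1  2  3  4  5
  d 2  2  2  3  4  5
  d 3  3  3  3  4  5
  h 4  4  4  3  4  5
Edit distance = dp[4][5] = 5

5


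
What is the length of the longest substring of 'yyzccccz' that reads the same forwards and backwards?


Scanning 'yyzccccz' for palindromic substrings.
Substring at positions 2-7: 'zccccz'.
Check: reverse('zccccz') = 'zccccz' -> palindrome confirmed.
Neighbouring characters ('y' / '-') break symmetry, so it cannot extend further.
No longer palindromic substring exists; longest length = 6

6


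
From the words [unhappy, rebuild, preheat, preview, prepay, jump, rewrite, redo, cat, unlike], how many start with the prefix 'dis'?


Checking each word for prefix 'dis':
  'unhappy' -> no (count: 0)
  'rebuild' -> no (count: 0)
  'preheat' -> no (count: 0)
  'preview' -> no (count: 0)
  'prepay' -> no (count: 0)
  'jump' -> no (count: 0)
  'rewrite' -> no (count: 0)
  'redo' -> no (count: 0)
  'cat' -> no (count: 0)
  'unlike' -> no (count: 0)
Total with prefix 'dis': 0

0


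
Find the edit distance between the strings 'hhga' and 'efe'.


Building DP table for s1='hhga' (len 4) and s2='efe' (len 3):
       e  f  e
    0  1  2  3
  h 1  1  2  3
  h 2  2  2  3
  g 3  3  3  3
  a 4  4  4  4
Edit distance = dp[4][3] = 4

4


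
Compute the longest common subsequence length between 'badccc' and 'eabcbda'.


DP table for LCS of 'badccc' and 'eabcbda':
       e  a  b  c  b  d  a
    0  0  0  0  0  0  0  0
  b 0  0  0  1  1  1  1  1
  a 0  0  1  1  1  1  1  2
  d 0  0  1  1  1  1  2  2
  c 0  0  1  1  2  2  2  2
  c 0  0  1  1  2  2  2  2
  c 0  0  1  1  2  2  2  2
LCS: 'ba'
LCS length = 2

2


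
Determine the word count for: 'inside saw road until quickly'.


Counting words by splitting on spaces:
  Word 1: 'inside'
  Word 2: 'saw'
  Word 3: 'road'
  Word 4: 'until'
  Word 5: 'quickly'
Total words: 5

5


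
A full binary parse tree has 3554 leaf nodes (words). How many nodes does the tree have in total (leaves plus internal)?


Leaf nodes (terminals): 3554
Internal nodes = n - 1 = 3554 - 1 = 3553
Total = leaves + internal = 3554 + 3553 = 7107

7107


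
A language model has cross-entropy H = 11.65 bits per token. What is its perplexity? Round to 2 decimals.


Perplexity formula: PP = 2^H
H = 11.65
PP = 2^11.65
Decompose: 2^11.65 = 2^11 * 2^0.65
2^11 = 2048, 2^0.65 ~ 1.5691682
PP ~ 2048 * 1.5691682 = 3213.6564736
Rounded to 2 decimals: 3213.66

3213.66


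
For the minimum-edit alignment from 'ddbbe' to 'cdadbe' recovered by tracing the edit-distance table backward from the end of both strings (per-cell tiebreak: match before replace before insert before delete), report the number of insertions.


Edit distance = 3. Backtracking from cell (5, 6) with preference match > replace > insert > delete,
then listing the resulting alignment 'ddbbe' -> 'cdadbe' left to right:
  Step 1: insert 'c' [insertion #1]
  Step 2: keep 'd'
  Step 3: replace d->a
  Step 4: replace b->d
  Step 5: keep 'b'
  Step 6: keep 'e'
Total insertions: 1

1


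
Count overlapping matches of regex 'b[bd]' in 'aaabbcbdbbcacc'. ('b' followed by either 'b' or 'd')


Pattern: b[bd] means 'b' followed by either 'b' or 'd'.
Scanning 'aaabbcbdbbcacc' position-by-position:
  Pos 0: window 'aa' -> no
  Pos 1: window 'aa' -> no
  Pos 2: window 'ab' -> no
  Pos 3: window 'bb' -> MATCH
  Pos 4: window 'bc' -> no
  Pos 5: window 'cb' -> no
  Pos 6: window 'bd' -> MATCH
  Pos 7: window 'db' -> no
  Pos 8: window 'bb' -> MATCH
  Pos 9: window 'bc' -> no
  Pos 10: window 'ca' -> no
  Pos 11: window 'ac' -> no
  Pos 12: window 'cc' -> no
  Pos 13: window 'c' -> no
Total matches: 3

3


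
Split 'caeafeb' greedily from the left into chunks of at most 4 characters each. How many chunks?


'caeafeb' has 7 characters.
Chunking with max size 4:
  Chunk 1: 'caea' (positions 0-3)
  Chunk 2: 'feb' (positions 4-6)
Total chunks: ceil(7 / 4) = 2

2


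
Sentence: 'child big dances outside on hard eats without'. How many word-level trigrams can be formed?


Word trigrams from [8] words:
  Trigram 1: (child big dances)
  Trigram 2: (big dances outside)
  Trigram 3: (dances outside on)
  Trigram 4: (outside on hard)
  Trigram 5: (on hard eats)
  Trigram 6: (hard eats without)
Total word trigrams: 8 - 2 = 6

6


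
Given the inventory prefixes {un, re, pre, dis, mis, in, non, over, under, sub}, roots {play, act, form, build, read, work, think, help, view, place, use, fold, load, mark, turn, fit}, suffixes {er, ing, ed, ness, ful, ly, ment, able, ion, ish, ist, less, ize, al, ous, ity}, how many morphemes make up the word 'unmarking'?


Segmenting 'unmarking' against the inventory:
  'un' -> prefix (morpheme 1)
  'mark' -> root (morpheme 2)
  'ing' -> suffix (morpheme 3)
Total morphemes: 3

3


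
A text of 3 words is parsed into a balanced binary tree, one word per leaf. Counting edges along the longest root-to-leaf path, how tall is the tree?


In a balanced binary tree with n leaves the deepest leaf is ceil(log2(n)) edges below the root.
log2(3) = 1.5850
ceil(1.5850) = 2
height (edges) = 2

2


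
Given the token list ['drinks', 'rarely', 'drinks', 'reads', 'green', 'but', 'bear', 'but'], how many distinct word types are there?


Listing all tokens and tracking unique types:
  Token 1: 'drinks' -> NEW (unique so far: 1)
  Token 2: 'rarely' -> NEW (unique so far: 2)
  Token 3: 'drinks' -> duplicate (unique so far: 2)
  Token 4: 'reads' -> NEW (unique so far: 3)
  Token 5: 'green' -> NEW (unique so far: 4)
  Token 6: 'but' -> NEW (unique so far: 5)
  Token 7: 'bear' -> NEW (unique so far: 6)
  Token 8: 'but' -> duplicate (unique so far: 6)
Unique types: ('bear', 'but', 'drinks', 'green', 'rarely', 'reads')
Vocabulary size: 6

6


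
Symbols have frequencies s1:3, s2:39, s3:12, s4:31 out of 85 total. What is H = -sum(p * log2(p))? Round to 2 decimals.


Computing entropy H = -sum(p_i * log2(p_i)):
  s1: p = 3/85 = 0.0353, -p*log2(p) = 0.1703
  s2: p = 39/85 = 0.4588, -p*log2(p) = 0.5157
  s3: p = 12/85 = 0.1412, -p*log2(p) = 0.3987
  s4: p = 31/85 = 0.3647, -p*log2(p) = 0.5307
H = sum of terms = 1.6154
Rounded to 2 decimals: 1.62

1.62


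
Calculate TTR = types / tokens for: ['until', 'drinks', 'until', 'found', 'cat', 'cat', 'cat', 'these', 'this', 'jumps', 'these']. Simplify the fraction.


Tokens: 11
Unique types: ('cat', 'drinks', 'found', 'jumps', 'these', 'this', 'until') = 7
TTR = 7/11
Already in lowest terms.

7/11


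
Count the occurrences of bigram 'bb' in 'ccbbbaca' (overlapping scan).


Scanning 'ccbbbaca' for bigram 'bb':
  Position 0: 'cc' -> no
  Position 1: 'cb' -> no
  Position 2: 'bb' -> MATCH
  Position 3: 'bb' -> MATCH
  Position 4: 'ba' -> no
  Position 5: 'ac' -> no
  Position 6: 'ca' -> no
Total matches: 2

2


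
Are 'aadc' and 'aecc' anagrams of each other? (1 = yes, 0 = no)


Sort characters of 'aadc': 'aacd'
Sort characters of 'aecc': 'acce'
Sorted forms differ -> they are NOT anagrams
Result: 0

0


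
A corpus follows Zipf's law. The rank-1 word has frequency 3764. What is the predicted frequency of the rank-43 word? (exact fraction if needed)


Zipf's law: freq(rank) = f1 / rank
f1 = 3764, rank = 43
freq = 3764 / 43
GCD(3764, 43) = 1
Simplified: 3764/43

3764/43


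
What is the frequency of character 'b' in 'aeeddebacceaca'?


Scanning 'aeeddebacceaca' for 'b':
  Position 6: 'b' -> MATCH (count: 1)
Total occurrences of 'b': 1

1


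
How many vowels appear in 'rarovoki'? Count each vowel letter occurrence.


Scanning each character of 'rarovoki':
  Position 1: 'r' -> consonant (running count: 0)
  Position 2: 'a' -> vowel (running count: 1)
  Position 3: 'r' -> consonant (running count: 1)
  Position 4: 'o' -> vowel (running count: 2)
  Position 5: 'v' -> consonant (running count: 2)
  Position 6: 'o' -> vowel (running count: 3)
  Position 7: 'k' -> consonant (running count: 3)
  Position 8: 'i' -> vowel (running count: 4)
Total vowels: 4

4


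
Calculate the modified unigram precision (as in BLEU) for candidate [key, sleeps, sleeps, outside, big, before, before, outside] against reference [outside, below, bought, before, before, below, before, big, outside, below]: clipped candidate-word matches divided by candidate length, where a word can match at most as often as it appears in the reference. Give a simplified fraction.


Reference word counts: {'before': 3, 'below': 3, 'big': 1, 'bought': 1, 'outside': 2}
Checking each candidate word (with clipping):
  'key' -> not in reference -> no match (matches: 0)
  'sleeps' -> not in reference -> no match (matches: 0)
  'sleeps' -> not in reference -> no match (matches: 0)
  'outside' -> in reference (ref count 2, used 1/2) -> match (matches: 1)
  'big' -> in reference (ref count 1, used 1/1) -> match (matches: 2)
  'before' -> in reference (ref count 3, used 1/3) -> match (matches: 3)
  'before' -> in reference (ref count 3, used 2/3) -> match (matches: 4)
  'outside' -> in reference (ref count 2, used 2/2) -> match (matches: 5)
Clipped matches: 5, Candidate length: 8
Precision = 5/8

5/8


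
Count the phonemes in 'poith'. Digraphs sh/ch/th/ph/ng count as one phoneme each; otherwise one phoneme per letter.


Parsing 'poith' greedily, digraphs first:
  'p' -> consonant phoneme (phonemes so far: 1)
  'o' -> vowel phoneme (phonemes so far: 2)
  'i' -> vowel phoneme (phonemes so far: 3)
  'th' -> digraph (1 consonant phoneme) (phonemes so far: 4)
Total phonemes: 4

4


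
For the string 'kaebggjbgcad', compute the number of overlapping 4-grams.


String 'kaebggjbgcad' has length L = 12.
Number of overlapping n-grams = L - n + 1
Substituting: 12 - 4 + 1 = 9

9


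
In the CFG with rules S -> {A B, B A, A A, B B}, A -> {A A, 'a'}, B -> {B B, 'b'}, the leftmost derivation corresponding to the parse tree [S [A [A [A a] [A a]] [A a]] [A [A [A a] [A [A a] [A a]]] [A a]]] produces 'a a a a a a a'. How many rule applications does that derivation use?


Every bracketed nonterminal node [X ...] in the tree is produced by exactly one rule application.
Reading the tree off as a leftmost derivation:
  Step 1: S  =>  A A   (applied S -> A A)
  Step 2: A A  =>  A A A   (applied A -> A A)
  Step 3: A A A  =>  A A A A   (applied A -> A A)
  Step 4: A A A A  =>  a A A A   (applied A -> a)
  Step 5: a A A A  =>  a a A A   (applied A -> a)
  Step 6: a a A A  =>  a a a A   (applied A -> a)
  Step 7: a a a A  =>  a a a A A   (applied A -> A A)
  Step 8: a a a A A  =>  a a a A A A   (applied A -> A A)
  Step 9: a a a A A A  =>  a a a a A A   (applied A -> a)
  Step 10: a a a a A A  =>  a a a a A A A   (applied A -> A A)
  Step 11: a a a a A A A  =>  a a a a a A A   (applied A -> a)
  Step 12: a a a a a A A  =>  a a a a a a A   (applied A -> a)
  Step 13: a a a a a a A  =>  a a a a a a a   (applied A -> a)
Final yield: a a a a a a a
Total rewrite steps: 13

13


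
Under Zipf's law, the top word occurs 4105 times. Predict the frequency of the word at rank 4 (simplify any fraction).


Zipf's law: freq(rank) = f1 / rank
f1 = 4105, rank = 4
freq = 4105 / 4
GCD(4105, 4) = 1
Simplified: 4105/4

4105/4


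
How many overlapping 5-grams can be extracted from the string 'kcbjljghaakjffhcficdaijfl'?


String 'kcbjljghaakjffhcficdaijfl' has length L = 25.
Number of overlapping n-grams = L - n + 1
Substituting: 25 - 5 + 1 = 21

21


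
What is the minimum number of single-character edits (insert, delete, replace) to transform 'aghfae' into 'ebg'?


Building DP table for s1='aghfae' (len 6) and s2='ebg' (len 3):
       e  b  g
    0  1  2  3
  a 1  1  2  3
  g 2  2  2  2
  h 3  3  3  3
  f 4  4  4  4
  a 5  5  5  5
  e 6  5  6  6
Edit distance = dp[6][3] = 6

6


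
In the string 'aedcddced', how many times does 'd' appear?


Scanning 'aedcddced' for 'd':
  Position 2: 'd' -> MATCH (count: 1)
  Position 4: 'd' -> MATCH (count: 2)
  Position 5: 'd' -> MATCH (count: 3)
  Position 8: 'd' -> MATCH (count: 4)
Total occurrences of 'd': 4

4


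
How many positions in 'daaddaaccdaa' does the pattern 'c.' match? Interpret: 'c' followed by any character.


Pattern: c. means 'c' followed by any character.
Scanning 'daaddaaccdaa' position-by-position:
  Pos 0: window 'da' -> no
  Pos 1: window 'aa' -> no
  Pos 2: window 'ad' -> no
  Pos 3: window 'dd' -> no
  Pos 4: window 'da' -> no
  Pos 5: window 'aa' -> no
  Pos 6: window 'ac' -> no
  Pos 7: window 'cc' -> MATCH
  Pos 8: window 'cd' -> MATCH
  Pos 9: window 'da' -> no
  Pos 10: window 'aa' -> no
  Pos 11: window 'a' -> no
Total matches: 2

2


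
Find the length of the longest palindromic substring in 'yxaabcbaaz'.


Scanning 'yxaabcbaaz' for palindromic substrings.
Substring at positions 2-8: 'aabcbaa'.
Check: reverse('aabcbaa') = 'aabcbaa' -> palindrome confirmed.
Neighbouring characters ('x' / 'z') break symmetry, so it cannot extend further.
No longer palindromic substring exists; longest length = 7

7


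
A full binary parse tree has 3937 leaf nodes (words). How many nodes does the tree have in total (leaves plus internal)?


Leaf nodes (terminals): 3937
Internal nodes = n - 1 = 3937 - 1 = 3936
Total = leaves + internal = 3937 + 3936 = 7873

7873


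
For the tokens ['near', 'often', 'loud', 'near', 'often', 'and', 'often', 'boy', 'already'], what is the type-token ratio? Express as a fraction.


Tokens: 9
Unique types: ('already', 'and', 'boy', 'loud', 'near', 'often') = 6
TTR = 6/9
Simplify: divide both by 3 -> 2/3
TTR = 2/3

2/3


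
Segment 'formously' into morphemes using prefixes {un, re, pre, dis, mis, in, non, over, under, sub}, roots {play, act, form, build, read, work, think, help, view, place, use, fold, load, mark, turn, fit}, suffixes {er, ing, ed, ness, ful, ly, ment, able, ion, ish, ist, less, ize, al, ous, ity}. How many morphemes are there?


Segmenting 'formously' against the inventory:
  'form' -> root (morpheme 1)
  'ous' -> suffix (morpheme 2)
  'ly' -> suffix (morpheme 3)
Total morphemes: 3

3


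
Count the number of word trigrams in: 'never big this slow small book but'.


Word trigrams from [7] words:
  Trigram 1: (never big this)
  Trigram 2: (big this slow)
  Trigram 3: (this slow small)
  Trigram 4: (slow small book)
  Trigram 5: (small book but)
Total word trigrams: 7 - 2 = 5

5


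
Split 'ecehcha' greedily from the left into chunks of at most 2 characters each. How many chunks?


'ecehcha' has 7 characters.
Chunking with max size 2:
  Chunk 1: 'ec' (positions 0-1)
  Chunk 2: 'eh' (positions 2-3)
  Chunk 3: 'ch' (positions 4-5)
  Chunk 4: 'a' (positions 6-6)
Total chunks: ceil(7 / 2) = 4

4


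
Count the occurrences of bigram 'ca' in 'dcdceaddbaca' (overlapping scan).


Scanning 'dcdceaddbaca' for bigram 'ca':
  Position 0: 'dc' -> no
  Position 1: 'cd' -> no
  Position 2: 'dc' -> no
  Position 3: 'ce' -> no
  Position 4: 'ea' -> no
  Position 5: 'ad' -> no
  Position 6: 'dd' -> no
  Position 7: 'db' -> no
  Position 8: 'ba' -> no
  Position 9: 'ac' -> no
  Position 10: 'ca' -> MATCH
Total matches: 1

1


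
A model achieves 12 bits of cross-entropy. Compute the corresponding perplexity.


Perplexity formula: PP = 2^H
H = 12
PP = 2^12
PP = 2^12 = 4096

4096


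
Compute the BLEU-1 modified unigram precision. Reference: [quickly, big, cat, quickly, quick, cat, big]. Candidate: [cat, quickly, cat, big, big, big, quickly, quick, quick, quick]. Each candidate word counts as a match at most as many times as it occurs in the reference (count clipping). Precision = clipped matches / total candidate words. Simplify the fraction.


Reference word counts: {'big': 2, 'cat': 2, 'quick': 1, 'quickly': 2}
Checking each candidate word (with clipping):
  'cat' -> in reference (ref count 2, used 1/2) -> match (matches: 1)
  'quickly' -> in reference (ref count 2, used 1/2) -> match (matches: 2)
  'cat' -> in reference (ref count 2, used 2/2) -> match (matches: 3)
  'big' -> in reference (ref count 2, used 1/2) -> match (matches: 4)
  'big' -> in reference (ref count 2, used 2/2) -> match (matches: 5)
  'big' -> ref count 2 already used up (2/2) -> clipped, no match (matches: 5)
  'quickly' -> in reference (ref count 2, used 2/2) -> match (matches: 6)
  'quick' -> in reference (ref count 1, used 1/1) -> match (matches: 7)
  'quick' -> ref count 1 already used up (1/1) -> clipped, no match (matches: 7)
  'quick' -> ref count 1 already used up (1/1) -> clipped, no match (matches: 7)
Clipped matches: 7, Candidate length: 10
Precision = 7/10

7/10


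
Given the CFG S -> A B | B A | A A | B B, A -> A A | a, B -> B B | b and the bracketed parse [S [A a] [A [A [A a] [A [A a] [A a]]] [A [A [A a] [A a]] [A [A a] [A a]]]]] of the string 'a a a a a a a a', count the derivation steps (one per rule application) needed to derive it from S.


Every bracketed nonterminal node [X ...] in the tree is produced by exactly one rule application.
Reading the tree off as a leftmost derivation:
  Step 1: S  =>  A A   (applied S -> A A)
  Step 2: A A  =>  a A   (applied A -> a)
  Step 3: a A  =>  a A A   (applied A -> A A)
  Step 4: a A A  =>  a A A A   (applied A -> A A)
  Step 5: a A A A  =>  a a A A   (applied A -> a)
  Step 6: a a A A  =>  a a A A A   (applied A -> A A)
  Step 7: a a A A A  =>  a a a A A   (applied A -> a)
  Step 8: a a a A A  =>  a a a a A   (applied A -> a)
  Step 9: a a a a A  =>  a a a a A A   (applied A -> A A)
  Step 10: a a a a A A  =>  a a a a A A A   (applied A -> A A)
  Step 11: a a a a A A A  =>  a a a a a A A   (applied A -> a)
  Step 12: a a a a a A A  =>  a a a a a a A   (applied A -> a)
  Step 13: a a a a a a A  =>  a a a a a a A A   (applied A -> A A)
  Step 14: a a a a a a A A  =>  a a a a a a a A   (applied A -> a)
  Step 15: a a a a a a a A  =>  a a a a a a a a   (applied A -> a)
Final yield: a a a a a a a a
Total rewrite steps: 15

15


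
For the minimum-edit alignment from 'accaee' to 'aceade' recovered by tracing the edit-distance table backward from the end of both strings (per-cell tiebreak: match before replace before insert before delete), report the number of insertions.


Edit distance = 2. Backtracking from cell (6, 6) with preference match > replace > insert > delete,
then listing the resulting alignment 'accaee' -> 'aceade' left to right:
  Step 1: keep 'a'
  Step 2: keep 'c'
  Step 3: replace c->e
  Step 4: keep 'a'
  Step 5: replace e->d
  Step 6: keep 'e'
Total insertions: 0

0


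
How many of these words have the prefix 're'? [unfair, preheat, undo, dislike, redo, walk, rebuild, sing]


Checking each word for prefix 're':
  'unfair' -> no (count: 0)
  'preheat' -> no (count: 0)
  'undo' -> no (count: 0)
  'dislike' -> no (count: 0)
  'redo' -> YES, starts with 're' (count: 1)
  'walk' -> no (count: 1)
  'rebuild' -> YES, starts with 're' (count: 2)
  'sing' -> no (count: 2)
Total with prefix 're': 2

2


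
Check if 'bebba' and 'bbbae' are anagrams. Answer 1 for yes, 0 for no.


Sort characters of 'bebba': 'abbbe'
Sort characters of 'bbbae': 'abbbe'
Sorted forms match -> they ARE anagrams
Result: 1

1


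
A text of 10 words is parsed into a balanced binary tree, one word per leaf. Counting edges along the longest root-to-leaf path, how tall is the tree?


In a balanced binary tree with n leaves the deepest leaf is ceil(log2(n)) edges below the root.
log2(10) = 3.3219
ceil(3.3219) = 4
height (edges) = 4

4


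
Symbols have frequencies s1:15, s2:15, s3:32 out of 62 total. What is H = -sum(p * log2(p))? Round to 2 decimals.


Computing entropy H = -sum(p_i * log2(p_i)):
  s1: p = 15/62 = 0.2419, -p*log2(p) = 0.4953
  s2: p = 15/62 = 0.2419, -p*log2(p) = 0.4953
  s3: p = 32/62 = 0.5161, -p*log2(p) = 0.4925
H = sum of terms = 1.4831
Rounded to 2 decimals: 1.48

1.48


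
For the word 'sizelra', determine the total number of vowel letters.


Scanning each character of 'sizelra':
  Position 1: 's' -> consonant (running count: 0)
  Position 2: 'i' -> vowel (running count: 1)
  Position 3: 'z' -> consonant (running count: 1)
  Position 4: 'e' -> vowel (running count: 2)
  Position 5: 'l' -> consonant (running count: 2)
  Position 6: 'r' -> consonant (running count: 2)
  Position 7: 'a' -> vowel (running count: 3)
Total vowels: 3

3


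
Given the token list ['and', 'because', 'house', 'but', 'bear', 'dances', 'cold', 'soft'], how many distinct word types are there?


Listing all tokens and tracking unique types:
  Token 1: 'and' -> NEW (unique so far: 1)
  Token 2: 'because' -> NEW (unique so far: 2)
  Token 3: 'house' -> NEW (unique so far: 3)
  Token 4: 'but' -> NEW (unique so far: 4)
  Token 5: 'bear' -> NEW (unique so far: 5)
  Token 6: 'dances' -> NEW (unique so far: 6)
  Token 7: 'cold' -> NEW (unique so far: 7)
  Token 8: 'soft' -> NEW (unique so far: 8)
Unique types: ('and', 'bear', 'because', 'but', 'cold', 'dances', 'house', 'soft')
Vocabulary size: 8

8


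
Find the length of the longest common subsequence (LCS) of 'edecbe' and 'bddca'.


DP table for LCS of 'edecbe' and 'bddca':
       b  d  d  c  a
    0  0  0  0  0  0
  e 0  0  0  0  0  0
  d 0  0  1  1  1  1
  e 0  0  1  1  1  1
  c 0  0  1  1  2  2
  b 0  1  1  1  2  2
  e 0  1  1  1  2  2
LCS: 'dc'
LCS length = 2

2


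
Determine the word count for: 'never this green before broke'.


Counting words by splitting on spaces:
  Word 1: 'never'
  Word 2: 'this'
  Word 3: 'green'
  Word 4: 'before'
  Word 5: 'broke'
Total words: 5

5


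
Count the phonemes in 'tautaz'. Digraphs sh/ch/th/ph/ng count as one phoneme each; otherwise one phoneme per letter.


Parsing 'tautaz' greedily, digraphs first:
  't' -> consonant phoneme (phonemes so far: 1)
  'a' -> vowel phoneme (phonemes so far: 2)
  'u' -> vowel phoneme (phonemes so far: 3)
  't' -> consonant phoneme (phonemes so far: 4)
  'a' -> vowel phoneme (phonemes so far: 5)
  'z' -> consonant phoneme (phonemes so far: 6)
Total phonemes: 6

6


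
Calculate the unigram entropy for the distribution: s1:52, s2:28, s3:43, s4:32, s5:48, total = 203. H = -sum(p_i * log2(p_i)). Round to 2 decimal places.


Computing entropy H = -sum(p_i * log2(p_i)):
  s1: p = 52/203 = 0.2562, -p*log2(p) = 0.5033
  s2: p = 28/203 = 0.1379, -p*log2(p) = 0.3942
  s3: p = 43/203 = 0.2118, -p*log2(p) = 0.4743
  s4: p = 32/203 = 0.1576, -p*log2(p) = 0.4202
  s5: p = 48/203 = 0.2365, -p*log2(p) = 0.4919
H = sum of terms = 2.2839
Rounded to 2 decimals: 2.28

2.28


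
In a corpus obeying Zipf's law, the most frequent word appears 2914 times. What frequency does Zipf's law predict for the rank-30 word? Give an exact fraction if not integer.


Zipf's law: freq(rank) = f1 / rank
f1 = 2914, rank = 30
freq = 2914 / 30
GCD(2914, 30) = 2
Simplified: 1457/15

1457/15


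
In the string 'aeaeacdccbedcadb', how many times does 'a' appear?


Scanning 'aeaeacdccbedcadb' for 'a':
  Position 0: 'a' -> MATCH (count: 1)
  Position 2: 'a' -> MATCH (count: 2)
  Position 4: 'a' -> MATCH (count: 3)
  Position 13: 'a' -> MATCH (count: 4)
Total occurrences of 'a': 4

4


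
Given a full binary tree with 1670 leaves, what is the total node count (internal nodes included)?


Leaf nodes (terminals): 1670
Internal nodes = n - 1 = 1670 - 1 = 1669
Total = leaves + internal = 1670 + 1669 = 3339

3339


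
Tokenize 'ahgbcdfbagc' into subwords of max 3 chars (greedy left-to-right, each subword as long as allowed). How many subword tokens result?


'ahgbcdfbagc' has 11 characters.
Chunking with max size 3:
  Chunk 1: 'ahg' (positions 0-2)
  Chunk 2: 'bcd' (positions 3-5)
  Chunk 3: 'fba' (positions 6-8)
  Chunk 4: 'gc' (positions 9-10)
Total chunks: ceil(11 / 3) = 4

4


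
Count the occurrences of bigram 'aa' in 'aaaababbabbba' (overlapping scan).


Scanning 'aaaababbabbba' for bigram 'aa':
  Position 0: 'aa' -> MATCH
  Position 1: 'aa' -> MATCH
  Position 2: 'aa' -> MATCH
  Position 3: 'ab' -> no
  Position 4: 'ba' -> no
  Position 5: 'ab' -> no
  Position 6: 'bb' -> no
  Position 7: 'ba' -> no
  Position 8: 'ab' -> no
  Position 9: 'bb' -> no
  Position 10: 'bb' -> no
  Position 11: 'ba' -> no
Total matches: 3

3


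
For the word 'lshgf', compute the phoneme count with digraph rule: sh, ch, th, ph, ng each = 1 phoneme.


Parsing 'lshgf' greedily, digraphs first:
  'l' -> consonant phoneme (phonemes so far: 1)
  'sh' -> digraph (1 consonant phoneme) (phonemes so far: 2)
  'g' -> consonant phoneme (phonemes so far: 3)
  'f' -> consonant phoneme (phonemes so far: 4)
Total phonemes: 4

4


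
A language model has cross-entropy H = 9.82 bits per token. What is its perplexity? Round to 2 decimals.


Perplexity formula: PP = 2^H
H = 9.82
PP = 2^9.82
Decompose: 2^9.82 = 2^9 * 2^0.82
2^9 = 512, 2^0.82 ~ 1.7654060
PP ~ 512 * 1.7654060 = 903.8878720
Rounded to 2 decimals: 903.89

903.89


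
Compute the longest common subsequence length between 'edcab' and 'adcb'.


DP table for LCS of 'edcab' and 'adcb':
       a  d  c  b
    0  0  0  0  0
  e 0  0  0  0  0
  d 0  0  1  1  1
  c 0  0  1  2  2
  a 0  1  1  2  2
  b 0  1  1  2  3
LCS: 'dcb'
LCS length = 3

3


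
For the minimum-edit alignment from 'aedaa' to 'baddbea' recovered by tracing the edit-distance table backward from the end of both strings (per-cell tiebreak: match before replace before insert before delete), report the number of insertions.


Edit distance = 4. Backtracking from cell (5, 7) with preference match > replace > insert > delete,
then listing the resulting alignment 'aedaa' -> 'baddbea' left to right:
  Step 1: insert 'b' [insertion #1]
  Step 2: keep 'a'
  Step 3: replace e->d
  Step 4: keep 'd'
  Step 5: insert 'b' [insertion #2]
  Step 6: replace a->e
  Step 7: keep 'a'
Total insertions: 2

2


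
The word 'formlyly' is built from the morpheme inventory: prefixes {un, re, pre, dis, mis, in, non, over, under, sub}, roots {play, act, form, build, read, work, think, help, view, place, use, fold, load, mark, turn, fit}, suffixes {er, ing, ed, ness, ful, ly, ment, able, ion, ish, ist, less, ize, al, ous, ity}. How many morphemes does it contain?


Segmenting 'formlyly' against the inventory:
  'form' -> root (morpheme 1)
  'ly' -> suffix (morpheme 2)
  'ly' -> suffix (morpheme 3)
Total morphemes: 3

3


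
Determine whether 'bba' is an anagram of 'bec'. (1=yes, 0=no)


Sort characters of 'bba': 'abb'
Sort characters of 'bec': 'bce'
Sorted forms differ -> they are NOT anagrams
Result: 0

0


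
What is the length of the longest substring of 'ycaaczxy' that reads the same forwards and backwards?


Scanning 'ycaaczxy' for palindromic substrings.
Substring at positions 1-4: 'caac'.
Check: reverse('caac') = 'caac' -> palindrome confirmed.
Neighbouring characters ('y' / 'z') break symmetry, so it cannot extend further.
No longer palindromic substring exists; longest length = 4

4


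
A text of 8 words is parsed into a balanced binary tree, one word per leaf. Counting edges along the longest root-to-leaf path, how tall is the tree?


In a balanced binary tree with n leaves the deepest leaf is ceil(log2(n)) edges below the root.
log2(8) = 3.0000
ceil(3.0000) = 3
height (edges) = 3

3


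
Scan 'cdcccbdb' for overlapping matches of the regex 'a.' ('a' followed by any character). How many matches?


Pattern: a. means 'a' followed by any character.
Scanning 'cdcccbdb' position-by-position:
  Pos 0: window 'cd' -> no
  Pos 1: window 'dc' -> no
  Pos 2: window 'cc' -> no
  Pos 3: window 'cc' -> no
  Pos 4: window 'cb' -> no
  Pos 5: window 'bd' -> no
  Pos 6: window 'db' -> no
  Pos 7: window 'b' -> no
Total matches: 0

0


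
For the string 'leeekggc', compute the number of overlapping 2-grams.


String 'leeekggc' has length L = 8.
Number of overlapping n-grams = L - n + 1
Substituting: 8 - 2 + 1 = 7

7


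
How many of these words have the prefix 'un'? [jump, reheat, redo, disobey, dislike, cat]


Checking each word for prefix 'un':
  'jump' -> no (count: 0)
  'reheat' -> no (count: 0)
  'redo' -> no (count: 0)
  'disobey' -> no (count: 0)
  'dislike' -> no (count: 0)
  'cat' -> no (count: 0)
Total with prefix 'un': 0

0


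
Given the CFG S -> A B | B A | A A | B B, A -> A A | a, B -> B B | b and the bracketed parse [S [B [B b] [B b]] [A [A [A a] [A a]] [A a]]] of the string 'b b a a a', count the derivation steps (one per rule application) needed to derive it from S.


Every bracketed nonterminal node [X ...] in the tree is produced by exactly one rule application.
Reading the tree off as a leftmost derivation:
  Step 1: S  =>  B A   (applied S -> B A)
  Step 2: B A  =>  B B A   (applied B -> B B)
  Step 3: B B A  =>  b B A   (applied B -> b)
  Step 4: b B A  =>  b b A   (applied B -> b)
  Step 5: b b A  =>  b b A A   (applied A -> A A)
  Step 6: b b A A  =>  b b A A A   (applied A -> A A)
  Step 7: b b A A A  =>  b b a A A   (applied A -> a)
  Step 8: b b a A A  =>  b b a a A   (applied A -> a)
  Step 9: b b a a A  =>  b b a a a   (applied A -> a)
Final yield: b b a a a
Total rewrite steps: 9

9


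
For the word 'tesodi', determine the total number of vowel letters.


Scanning each character of 'tesodi':
  Position 1: 't' -> consonant (running count: 0)
  Position 2: 'e' -> vowel (running count: 1)
  Position 3: 's' -> consonant (running count: 1)
  Position 4: 'o' -> vowel (running count: 2)
  Position 5: 'd' -> consonant (running count: 2)
  Position 6: 'i' -> vowel (running count: 3)
Total vowels: 3

3
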